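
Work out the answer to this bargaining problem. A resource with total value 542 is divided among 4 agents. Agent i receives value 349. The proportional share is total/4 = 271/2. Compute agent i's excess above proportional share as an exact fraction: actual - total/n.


Step 1: Proportional share = 542/4 = 271/2
Step 2: Agent's actual allocation = 349
Step 3: Excess = 349 - 271/2 = 427/2

427/2


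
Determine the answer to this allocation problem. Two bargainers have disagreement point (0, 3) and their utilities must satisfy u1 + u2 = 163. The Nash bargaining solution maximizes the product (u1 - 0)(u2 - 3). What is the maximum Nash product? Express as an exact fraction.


Step 1: The Nash solution splits surplus symmetrically above the disagreement point
Step 2: u1 = (total + d1 - d2)/2 = (163 + 0 - 3)/2 = 80
Step 3: u2 = (total - d1 + d2)/2 = (163 - 0 + 3)/2 = 83
Step 4: Nash product = (80 - 0) * (83 - 3)
Step 5: = 80 * 80 = 6400

6400


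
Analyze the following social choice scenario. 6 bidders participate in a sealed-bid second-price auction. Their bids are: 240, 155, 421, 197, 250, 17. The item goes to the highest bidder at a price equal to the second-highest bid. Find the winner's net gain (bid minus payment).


Step 1: Sort bids in descending order: 421, 250, 240, 197, 155, 17
Step 2: The winning bid is the highest: 421
Step 3: The payment equals the second-highest bid: 250
Step 4: Surplus = winner's bid - payment = 421 - 250 = 171

171


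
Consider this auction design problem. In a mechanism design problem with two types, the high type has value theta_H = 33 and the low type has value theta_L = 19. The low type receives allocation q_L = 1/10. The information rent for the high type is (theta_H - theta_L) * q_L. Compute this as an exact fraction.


Step 1: theta_H - theta_L = 33 - 19 = 14
Step 2: Information rent = (theta_H - theta_L) * q_L
Step 3: = 14 * 1/10
Step 4: = 7/5

7/5


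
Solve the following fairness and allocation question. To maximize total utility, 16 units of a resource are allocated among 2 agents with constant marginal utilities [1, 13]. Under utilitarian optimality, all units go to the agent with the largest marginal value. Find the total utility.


Step 1: The marginal utilities are [1, 13]
Step 2: The highest marginal utility is 13
Step 3: All 16 units go to that agent
Step 4: Total utility = 13 * 16 = 208

208


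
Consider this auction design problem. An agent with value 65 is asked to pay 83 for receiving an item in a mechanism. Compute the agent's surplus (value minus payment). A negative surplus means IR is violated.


Step 1: Surplus = value - payment = 65 - 83 = -18
Step 2: IR is violated (surplus < 0)

-18


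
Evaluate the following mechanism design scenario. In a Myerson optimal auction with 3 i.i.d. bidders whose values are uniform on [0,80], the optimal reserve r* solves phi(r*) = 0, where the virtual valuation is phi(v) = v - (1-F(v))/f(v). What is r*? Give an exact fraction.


Step 1: For U[0,80], F(v) = v/80 and f(v) = 1/80
Step 2: phi(v) = v - (1 - v/80)/(1/80) = v - (80 - v) = 2v - 80
Step 3: Set phi(r*) = 0: 2r* - 80 = 0
Step 4: r* = 80/2 = 40 (the number of bidders n = 3 does not enter)

40


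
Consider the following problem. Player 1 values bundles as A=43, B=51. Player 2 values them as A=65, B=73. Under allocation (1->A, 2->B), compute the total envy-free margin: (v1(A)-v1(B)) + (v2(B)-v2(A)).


Step 1: Player 1's margin = v1(A) - v1(B) = 43 - 51 = -8
Step 2: Player 2's margin = v2(B) - v2(A) = 73 - 65 = 8
Step 3: Total margin = -8 + 8 = 0

0


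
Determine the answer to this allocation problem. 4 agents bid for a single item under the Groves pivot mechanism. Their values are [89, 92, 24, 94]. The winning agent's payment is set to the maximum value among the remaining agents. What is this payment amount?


Step 1: The efficient winner is agent 3 with value 94
Step 2: Other agents' values: [89, 92, 24]
Step 3: Pivot payment = max(others) = 92
Step 4: The winner pays 92

92


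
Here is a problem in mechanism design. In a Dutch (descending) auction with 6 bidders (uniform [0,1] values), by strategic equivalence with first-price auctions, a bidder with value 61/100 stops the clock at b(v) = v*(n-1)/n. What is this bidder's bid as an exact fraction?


Step 1: Dutch auctions are strategically equivalent to first-price auctions
Step 2: The equilibrium bid is b(v) = v*(n-1)/n
Step 3: b = 61/100 * 5/6
Step 4: b = 61/120

61/120


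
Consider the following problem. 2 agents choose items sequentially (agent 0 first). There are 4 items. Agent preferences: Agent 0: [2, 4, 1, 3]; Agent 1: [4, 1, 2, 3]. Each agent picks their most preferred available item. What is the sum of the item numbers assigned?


Step 1: Agent 0 picks item 2
Step 2: Agent 1 picks item 4
Step 3: Sum = 2 + 4 = 6

6


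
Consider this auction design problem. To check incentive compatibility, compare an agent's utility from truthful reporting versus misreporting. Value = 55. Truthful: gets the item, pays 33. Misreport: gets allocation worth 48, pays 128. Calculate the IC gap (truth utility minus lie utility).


Step 1: U(truth) = value - payment = 55 - 33 = 22
Step 2: U(lie) = allocation - payment = 48 - 128 = -80
Step 3: IC gap = 22 - (-80) = 102

102


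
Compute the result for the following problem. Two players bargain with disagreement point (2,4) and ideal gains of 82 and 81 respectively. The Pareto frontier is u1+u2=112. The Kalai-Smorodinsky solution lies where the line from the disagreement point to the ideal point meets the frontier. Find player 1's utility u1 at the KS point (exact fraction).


Step 1: At the KS point, (u1-d1)/r1 = (u2-d2)/r2 = t and u1+u2 = 112
Step 2: u1 = d1 + r1*t and u2 = d2 + r2*t, so (d1 + r1*t) + (d2 + r2*t) = 112
Step 3: t = (112 - 2 - 4)/(82 + 81) = 106/163
Step 4: u1 = d1 + r1*t = 2 + 82 * 106/163 = 9018/163
Step 5: (Check: u2 = d2 + r2*t = 9238/163; u1+u2 = 9018/163 + 9238/163 = 112, on the frontier.)

9018/163


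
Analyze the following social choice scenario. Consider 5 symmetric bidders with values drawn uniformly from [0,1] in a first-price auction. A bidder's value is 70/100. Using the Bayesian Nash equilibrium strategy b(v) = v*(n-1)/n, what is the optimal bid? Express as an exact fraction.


Step 1: The symmetric BNE bidding function is b(v) = v * (n-1) / n
Step 2: Substitute v = 7/10 and n = 5
Step 3: b = 7/10 * 4/5
Step 4: b = 14/25

14/25


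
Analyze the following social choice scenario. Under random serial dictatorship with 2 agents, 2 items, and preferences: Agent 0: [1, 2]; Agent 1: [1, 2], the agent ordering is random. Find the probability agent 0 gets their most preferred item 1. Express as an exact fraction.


Step 1: Agent 0 wants item 1
Step 2: There are 2 possible orderings of agents
Step 3: In 1 orderings, agent 0 gets item 1
Step 4: Probability = 1/2

1/2


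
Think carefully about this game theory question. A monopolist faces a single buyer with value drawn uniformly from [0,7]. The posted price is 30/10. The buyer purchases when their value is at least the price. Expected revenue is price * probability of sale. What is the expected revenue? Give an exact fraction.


Step 1: Posted price r = 3, value support [0,7]
Step 2: P(v >= r) = (7 - 3)/7 = 4/7
Step 3: Expected revenue = r * P(v >= r) = 3 * 4/7
Step 4: Revenue = 12/7

12/7


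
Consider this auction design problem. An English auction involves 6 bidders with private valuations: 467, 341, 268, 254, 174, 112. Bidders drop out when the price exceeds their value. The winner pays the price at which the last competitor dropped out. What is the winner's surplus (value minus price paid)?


Step 1: Identify the highest value: 467
Step 2: Identify the second-highest value: 341
Step 3: The final price = second-highest value = 341
Step 4: Surplus = 467 - 341 = 126

126


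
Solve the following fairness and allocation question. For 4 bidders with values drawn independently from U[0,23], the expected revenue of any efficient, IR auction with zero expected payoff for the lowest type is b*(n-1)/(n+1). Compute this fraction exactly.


Step 1: By Revenue Equivalence, expected revenue = b*(n-1)/(n+1)
Step 2: Substituting n = 4, b = 23
Step 3: Revenue = 23*(4-1)/(4+1) = 23*3/5
Step 4: Revenue = 69/5

69/5


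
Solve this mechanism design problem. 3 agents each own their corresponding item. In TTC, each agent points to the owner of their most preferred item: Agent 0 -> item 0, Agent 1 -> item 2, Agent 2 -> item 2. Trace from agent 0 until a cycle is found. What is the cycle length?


Step 1: Trace the pointer graph from agent 0: 0 -> 0
Step 2: A cycle is detected when we revisit agent 0
Step 3: The cycle is: 0 -> 0
Step 4: Cycle length = 1

1


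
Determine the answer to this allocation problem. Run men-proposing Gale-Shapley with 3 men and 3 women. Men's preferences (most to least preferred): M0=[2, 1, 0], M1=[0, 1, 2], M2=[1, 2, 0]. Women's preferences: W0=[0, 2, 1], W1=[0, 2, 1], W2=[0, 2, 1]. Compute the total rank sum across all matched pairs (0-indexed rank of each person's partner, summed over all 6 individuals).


Step 1: Run Gale-Shapley (men propose, women hold best offer):
  M0 proposes to W2; she accepts
  M1 proposes to W0; she accepts
  M2 proposes to W1; she accepts
Step 2: Final matching: W0-M1, W1-M2, W2-M0
Step 3: 0-indexed ranks (man's rank of his match, then woman's): 0 + 2 + 0 + 1 + 0 + 0
Step 4: Total rank sum = 3

3


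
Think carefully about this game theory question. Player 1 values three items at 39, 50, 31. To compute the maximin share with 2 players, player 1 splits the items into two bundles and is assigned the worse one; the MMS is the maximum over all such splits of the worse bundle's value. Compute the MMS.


Step 1: Item values = 39, 50, 31
Step 2: Enumerate all 2-bundle partitions and take the smaller bundle:
  Partition 1: {39} vs {50,31} -> bundles 39, 81; min = 39
  Partition 2: {50} vs {39,31} -> bundles 50, 70; min = 50
  Partition 3: {31} vs {39,50} -> bundles 31, 89; min = 31
Step 3: MMS = max(39, 50, 31) = 50

50


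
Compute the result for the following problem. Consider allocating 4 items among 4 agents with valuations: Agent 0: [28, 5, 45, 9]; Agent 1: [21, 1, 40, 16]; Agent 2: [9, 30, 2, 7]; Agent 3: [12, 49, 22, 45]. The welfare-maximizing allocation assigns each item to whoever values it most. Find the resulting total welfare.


Step 1: For each item, find the maximum value among all agents.
Step 2: Item 0 -> Agent 0 (value 28)
Step 3: Item 1 -> Agent 3 (value 49)
Step 4: Item 2 -> Agent 0 (value 45)
Step 5: Item 3 -> Agent 3 (value 45)
Step 6: Total welfare = 28 + 49 + 45 + 45 = 167

167


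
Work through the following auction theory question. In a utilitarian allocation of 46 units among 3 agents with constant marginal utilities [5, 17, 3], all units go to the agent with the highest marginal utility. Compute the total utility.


Step 1: The marginal utilities are [5, 17, 3]
Step 2: The highest marginal utility is 17
Step 3: All 46 units go to that agent
Step 4: Total utility = 17 * 46 = 782

782


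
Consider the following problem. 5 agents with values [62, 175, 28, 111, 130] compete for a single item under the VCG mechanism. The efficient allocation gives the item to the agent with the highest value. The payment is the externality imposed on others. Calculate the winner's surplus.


Step 1: The winner is the agent with the highest value: agent 1 with value 175
Step 2: Values of other agents: [62, 28, 111, 130]
Step 3: VCG payment = max of others' values = 130
Step 4: Surplus = 175 - 130 = 45

45


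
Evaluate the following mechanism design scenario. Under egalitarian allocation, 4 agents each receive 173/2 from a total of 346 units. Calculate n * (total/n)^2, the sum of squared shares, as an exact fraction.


Step 1: Each agent's share = 346/4 = 173/2
Step 2: Square of each share = (173/2)^2 = 29929/4
Step 3: Sum of squares = 4 * 29929/4 = 29929

29929


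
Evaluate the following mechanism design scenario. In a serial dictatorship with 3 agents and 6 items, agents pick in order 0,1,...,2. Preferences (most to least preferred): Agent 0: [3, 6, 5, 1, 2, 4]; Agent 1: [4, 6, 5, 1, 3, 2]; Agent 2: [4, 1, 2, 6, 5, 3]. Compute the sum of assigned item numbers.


Step 1: Agent 0 picks item 3
Step 2: Agent 1 picks item 4
Step 3: Agent 2 picks item 1
Step 4: Sum = 3 + 4 + 1 = 8

8


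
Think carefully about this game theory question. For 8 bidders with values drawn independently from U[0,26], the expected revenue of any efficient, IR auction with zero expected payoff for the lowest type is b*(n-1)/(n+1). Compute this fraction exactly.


Step 1: By Revenue Equivalence, expected revenue = b*(n-1)/(n+1)
Step 2: Substituting n = 8, b = 26
Step 3: Revenue = 26*(8-1)/(8+1) = 26*7/9
Step 4: Revenue = 182/9

182/9


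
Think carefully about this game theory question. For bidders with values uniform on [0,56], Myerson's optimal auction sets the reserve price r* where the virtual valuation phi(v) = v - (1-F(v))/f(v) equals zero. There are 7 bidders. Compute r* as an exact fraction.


Step 1: For U[0,56], F(v) = v/56 and f(v) = 1/56
Step 2: phi(v) = v - (1 - v/56)/(1/56) = v - (56 - v) = 2v - 56
Step 3: Set phi(r*) = 0: 2r* - 56 = 0
Step 4: r* = 56/2 = 28 (the number of bidders n = 7 does not enter)

28


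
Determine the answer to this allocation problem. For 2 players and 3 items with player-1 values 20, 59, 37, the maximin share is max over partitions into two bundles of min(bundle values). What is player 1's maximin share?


Step 1: Item values = 20, 59, 37
Step 2: Enumerate all 2-bundle partitions and take the smaller bundle:
  Partition 1: {20} vs {59,37} -> bundles 20, 96; min = 20
  Partition 2: {59} vs {20,37} -> bundles 59, 57; min = 57
  Partition 3: {37} vs {20,59} -> bundles 37, 79; min = 37
Step 3: MMS = max(20, 57, 37) = 57

57


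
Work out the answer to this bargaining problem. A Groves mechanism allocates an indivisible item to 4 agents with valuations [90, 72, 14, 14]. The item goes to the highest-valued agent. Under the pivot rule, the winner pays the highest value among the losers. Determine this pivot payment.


Step 1: The efficient winner is agent 0 with value 90
Step 2: Other agents' values: [72, 14, 14]
Step 3: Pivot payment = max(others) = 72
Step 4: The winner pays 72

72


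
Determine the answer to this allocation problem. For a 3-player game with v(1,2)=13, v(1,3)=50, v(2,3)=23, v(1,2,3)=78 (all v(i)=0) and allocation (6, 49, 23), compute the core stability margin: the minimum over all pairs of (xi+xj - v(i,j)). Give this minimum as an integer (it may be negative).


Step 1: Slack for coalition (1,2): x1+x2 - v12 = 55 - 13 = 42
Step 2: Slack for coalition (1,3): x1+x3 - v13 = 29 - 50 = -21
Step 3: Slack for coalition (2,3): x2+x3 - v23 = 72 - 23 = 49
Step 4: Minimum slack = min(42, -21, 49) = -21, attained by (1,3); coalition (1,3) can block (slack < 0), so the allocation is not in the core

-21


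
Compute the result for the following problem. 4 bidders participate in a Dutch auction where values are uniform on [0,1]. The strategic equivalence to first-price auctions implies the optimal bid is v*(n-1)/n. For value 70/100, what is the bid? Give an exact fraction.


Step 1: Dutch auctions are strategically equivalent to first-price auctions
Step 2: The equilibrium bid is b(v) = v*(n-1)/n
Step 3: b = 7/10 * 3/4
Step 4: b = 21/40

21/40


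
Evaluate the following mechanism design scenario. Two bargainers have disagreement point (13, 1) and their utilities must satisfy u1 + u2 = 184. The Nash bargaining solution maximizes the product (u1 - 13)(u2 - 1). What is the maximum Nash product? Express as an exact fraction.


Step 1: The Nash solution splits surplus symmetrically above the disagreement point
Step 2: u1 = (total + d1 - d2)/2 = (184 + 13 - 1)/2 = 98
Step 3: u2 = (total - d1 + d2)/2 = (184 - 13 + 1)/2 = 86
Step 4: Nash product = (98 - 13) * (86 - 1)
Step 5: = 85 * 85 = 7225

7225


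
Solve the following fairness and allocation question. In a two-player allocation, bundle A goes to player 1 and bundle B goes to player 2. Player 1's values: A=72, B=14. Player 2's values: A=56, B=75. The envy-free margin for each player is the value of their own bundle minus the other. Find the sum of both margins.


Step 1: Player 1's margin = v1(A) - v1(B) = 72 - 14 = 58
Step 2: Player 2's margin = v2(B) - v2(A) = 75 - 56 = 19
Step 3: Total margin = 58 + 19 = 77

77


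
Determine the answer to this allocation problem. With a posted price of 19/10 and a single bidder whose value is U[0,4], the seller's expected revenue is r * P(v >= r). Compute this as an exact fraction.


Step 1: Posted price r = 19/10, value support [0,4]
Step 2: P(v >= r) = (4 - 19/10)/4 = 21/40
Step 3: Expected revenue = r * P(v >= r) = 19/10 * 21/40
Step 4: Revenue = 399/400

399/400


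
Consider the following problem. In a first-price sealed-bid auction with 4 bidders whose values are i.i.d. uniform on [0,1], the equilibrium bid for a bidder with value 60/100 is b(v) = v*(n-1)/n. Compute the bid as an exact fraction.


Step 1: The symmetric BNE bidding function is b(v) = v * (n-1) / n
Step 2: Substitute v = 3/5 and n = 4
Step 3: b = 3/5 * 3/4
Step 4: b = 9/20

9/20


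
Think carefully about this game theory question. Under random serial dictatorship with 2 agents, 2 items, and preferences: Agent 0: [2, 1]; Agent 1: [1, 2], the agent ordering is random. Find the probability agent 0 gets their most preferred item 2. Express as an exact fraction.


Step 1: Agent 0 wants item 2
Step 2: There are 2 possible orderings of agents
Step 3: In 2 orderings, agent 0 gets item 2
Step 4: Probability = 2/2 = 1

1


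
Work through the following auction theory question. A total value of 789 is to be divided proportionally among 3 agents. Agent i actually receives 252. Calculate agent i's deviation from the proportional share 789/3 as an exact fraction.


Step 1: Proportional share = 789/3 = 263
Step 2: Agent's actual allocation = 252
Step 3: Excess = 252 - 263 = -11

-11


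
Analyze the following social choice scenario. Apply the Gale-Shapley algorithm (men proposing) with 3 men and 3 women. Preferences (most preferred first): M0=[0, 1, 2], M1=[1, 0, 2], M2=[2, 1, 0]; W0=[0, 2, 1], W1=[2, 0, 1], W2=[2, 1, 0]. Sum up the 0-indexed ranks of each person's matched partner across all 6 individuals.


Step 1: Run Gale-Shapley (men propose, women hold best offer):
  M0 proposes to W0; she accepts
  M1 proposes to W1; she accepts
  M2 proposes to W2; she accepts
Step 2: Final matching: W0-M0, W1-M1, W2-M2
Step 3: 0-indexed ranks (man's rank of his match, then woman's): 0 + 0 + 0 + 2 + 0 + 0
Step 4: Total rank sum = 2

2


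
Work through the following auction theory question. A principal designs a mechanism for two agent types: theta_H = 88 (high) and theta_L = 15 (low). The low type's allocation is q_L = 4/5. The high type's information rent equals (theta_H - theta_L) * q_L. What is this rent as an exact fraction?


Step 1: theta_H - theta_L = 88 - 15 = 73
Step 2: Information rent = (theta_H - theta_L) * q_L
Step 3: = 73 * 4/5
Step 4: = 292/5

292/5


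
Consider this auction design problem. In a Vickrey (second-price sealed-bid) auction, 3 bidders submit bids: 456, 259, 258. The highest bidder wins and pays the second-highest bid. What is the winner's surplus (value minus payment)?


Step 1: Sort bids in descending order: 456, 259, 258
Step 2: The winning bid is the highest: 456
Step 3: The payment equals the second-highest bid: 259
Step 4: Surplus = winner's bid - payment = 456 - 259 = 197

197


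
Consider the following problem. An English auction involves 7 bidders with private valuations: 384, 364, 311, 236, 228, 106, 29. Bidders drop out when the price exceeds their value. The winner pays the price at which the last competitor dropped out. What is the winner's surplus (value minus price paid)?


Step 1: Identify the highest value: 384
Step 2: Identify the second-highest value: 364
Step 3: The final price = second-highest value = 364
Step 4: Surplus = 384 - 364 = 20

20


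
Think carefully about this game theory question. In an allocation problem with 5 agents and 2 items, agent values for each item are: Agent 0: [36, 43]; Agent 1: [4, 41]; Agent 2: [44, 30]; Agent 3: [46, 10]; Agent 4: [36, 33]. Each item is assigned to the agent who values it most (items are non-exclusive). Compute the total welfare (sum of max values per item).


Step 1: For each item, find the maximum value among all agents.
Step 2: Item 0 -> Agent 3 (value 46)
Step 3: Item 1 -> Agent 0 (value 43)
Step 4: Total welfare = 46 + 43 = 89

89


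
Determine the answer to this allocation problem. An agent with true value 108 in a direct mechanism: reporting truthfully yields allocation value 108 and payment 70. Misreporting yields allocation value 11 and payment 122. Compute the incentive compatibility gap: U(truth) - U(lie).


Step 1: U(truth) = value - payment = 108 - 70 = 38
Step 2: U(lie) = allocation - payment = 11 - 122 = -111
Step 3: IC gap = 38 - (-111) = 149

149


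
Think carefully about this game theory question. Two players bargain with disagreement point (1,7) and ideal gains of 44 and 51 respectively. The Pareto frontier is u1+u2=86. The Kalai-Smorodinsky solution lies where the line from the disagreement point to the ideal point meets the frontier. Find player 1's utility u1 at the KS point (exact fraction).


Step 1: At the KS point, (u1-d1)/r1 = (u2-d2)/r2 = t and u1+u2 = 86
Step 2: u1 = d1 + r1*t and u2 = d2 + r2*t, so (d1 + r1*t) + (d2 + r2*t) = 86
Step 3: t = (86 - 1 - 7)/(44 + 51) = 78/95
Step 4: u1 = d1 + r1*t = 1 + 44 * 78/95 = 3527/95
Step 5: (Check: u2 = d2 + r2*t = 4643/95; u1+u2 = 3527/95 + 4643/95 = 86, on the frontier.)

3527/95


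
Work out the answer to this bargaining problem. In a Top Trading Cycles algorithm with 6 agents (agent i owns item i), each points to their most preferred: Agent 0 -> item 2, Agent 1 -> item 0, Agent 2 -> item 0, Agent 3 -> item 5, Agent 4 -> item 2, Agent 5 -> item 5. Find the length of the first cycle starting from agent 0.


Step 1: Trace the pointer graph from agent 0: 0 -> 2 -> 0
Step 2: A cycle is detected when we revisit agent 0
Step 3: The cycle is: 0 -> 2 -> 0
Step 4: Cycle length = 2

2


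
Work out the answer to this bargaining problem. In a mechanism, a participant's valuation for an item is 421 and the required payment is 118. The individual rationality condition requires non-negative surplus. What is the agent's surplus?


Step 1: Surplus = value - payment = 421 - 118 = 303
Step 2: IR is satisfied (surplus >= 0)

303


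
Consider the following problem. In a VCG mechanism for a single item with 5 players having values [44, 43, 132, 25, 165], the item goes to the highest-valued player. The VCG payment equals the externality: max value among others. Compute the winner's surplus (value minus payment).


Step 1: The winner is the agent with the highest value: agent 4 with value 165
Step 2: Values of other agents: [44, 43, 132, 25]
Step 3: VCG payment = max of others' values = 132
Step 4: Surplus = 165 - 132 = 33

33


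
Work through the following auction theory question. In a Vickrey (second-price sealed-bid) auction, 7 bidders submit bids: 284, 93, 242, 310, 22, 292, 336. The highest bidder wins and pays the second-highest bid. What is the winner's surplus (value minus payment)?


Step 1: Sort bids in descending order: 336, 310, 292, 284, 242, 93, 22
Step 2: The winning bid is the highest: 336
Step 3: The payment equals the second-highest bid: 310
Step 4: Surplus = winner's bid - payment = 336 - 310 = 26

26


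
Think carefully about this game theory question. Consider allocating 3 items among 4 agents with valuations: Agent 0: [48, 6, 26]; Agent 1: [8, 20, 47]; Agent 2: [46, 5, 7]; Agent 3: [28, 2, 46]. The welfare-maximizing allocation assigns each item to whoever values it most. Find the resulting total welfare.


Step 1: For each item, find the maximum value among all agents.
Step 2: Item 0 -> Agent 0 (value 48)
Step 3: Item 1 -> Agent 1 (value 20)
Step 4: Item 2 -> Agent 1 (value 47)
Step 5: Total welfare = 48 + 20 + 47 = 115

115


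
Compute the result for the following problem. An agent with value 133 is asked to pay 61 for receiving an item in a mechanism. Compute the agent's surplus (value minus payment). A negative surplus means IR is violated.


Step 1: Surplus = value - payment = 133 - 61 = 72
Step 2: IR is satisfied (surplus >= 0)

72


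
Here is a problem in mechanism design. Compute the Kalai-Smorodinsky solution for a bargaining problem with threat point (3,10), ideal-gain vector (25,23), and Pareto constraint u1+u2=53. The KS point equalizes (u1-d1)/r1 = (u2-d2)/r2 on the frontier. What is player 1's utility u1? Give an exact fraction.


Step 1: At the KS point, (u1-d1)/r1 = (u2-d2)/r2 = t and u1+u2 = 53
Step 2: u1 = d1 + r1*t and u2 = d2 + r2*t, so (d1 + r1*t) + (d2 + r2*t) = 53
Step 3: t = (53 - 3 - 10)/(25 + 23) = 40/48 = 5/6
Step 4: u1 = d1 + r1*t = 3 + 25 * 5/6 = 143/6
Step 5: (Check: u2 = d2 + r2*t = 175/6; u1+u2 = 143/6 + 175/6 = 53, on the frontier.)

143/6


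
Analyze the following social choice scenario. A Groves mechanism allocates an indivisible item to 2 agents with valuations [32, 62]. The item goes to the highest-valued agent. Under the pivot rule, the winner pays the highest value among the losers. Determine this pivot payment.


Step 1: The efficient winner is agent 1 with value 62
Step 2: Other agents' values: [32]
Step 3: Pivot payment = max(others) = 32
Step 4: The winner pays 32

32


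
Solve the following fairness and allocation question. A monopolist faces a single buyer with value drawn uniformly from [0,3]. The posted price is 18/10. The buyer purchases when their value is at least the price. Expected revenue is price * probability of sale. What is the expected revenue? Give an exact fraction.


Step 1: Posted price r = 9/5, value support [0,3]
Step 2: P(v >= r) = (3 - 9/5)/3 = 2/5
Step 3: Expected revenue = r * P(v >= r) = 9/5 * 2/5
Step 4: Revenue = 18/25

18/25


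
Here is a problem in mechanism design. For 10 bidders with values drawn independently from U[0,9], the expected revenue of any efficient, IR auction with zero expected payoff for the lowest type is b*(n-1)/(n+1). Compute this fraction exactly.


Step 1: By Revenue Equivalence, expected revenue = b*(n-1)/(n+1)
Step 2: Substituting n = 10, b = 9
Step 3: Revenue = 9*(10-1)/(10+1) = 9*9/11
Step 4: Revenue = 81/11

81/11


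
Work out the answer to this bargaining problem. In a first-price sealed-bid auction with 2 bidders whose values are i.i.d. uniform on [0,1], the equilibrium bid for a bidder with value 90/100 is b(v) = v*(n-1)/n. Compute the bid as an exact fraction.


Step 1: The symmetric BNE bidding function is b(v) = v * (n-1) / n
Step 2: Substitute v = 9/10 and n = 2
Step 3: b = 9/10 * 1/2
Step 4: b = 9/20

9/20


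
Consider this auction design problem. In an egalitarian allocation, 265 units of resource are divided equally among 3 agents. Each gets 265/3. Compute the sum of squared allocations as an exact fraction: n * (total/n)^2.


Step 1: Each agent's share = 265/3
Step 2: Square of each share = (265/3)^2 = 70225/9
Step 3: Sum of squares = 3 * 70225/9 = 70225/3

70225/3


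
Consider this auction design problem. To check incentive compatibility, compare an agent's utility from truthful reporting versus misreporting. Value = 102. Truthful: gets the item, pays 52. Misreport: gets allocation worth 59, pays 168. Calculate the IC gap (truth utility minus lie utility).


Step 1: U(truth) = value - payment = 102 - 52 = 50
Step 2: U(lie) = allocation - payment = 59 - 168 = -109
Step 3: IC gap = 50 - (-109) = 159

159


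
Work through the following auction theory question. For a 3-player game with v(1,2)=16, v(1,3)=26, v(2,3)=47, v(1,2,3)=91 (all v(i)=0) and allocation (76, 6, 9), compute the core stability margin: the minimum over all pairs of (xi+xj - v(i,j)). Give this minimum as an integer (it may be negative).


Step 1: Slack for coalition (1,2): x1+x2 - v12 = 82 - 16 = 66
Step 2: Slack for coalition (1,3): x1+x3 - v13 = 85 - 26 = 59
Step 3: Slack for coalition (2,3): x2+x3 - v23 = 15 - 47 = -32
Step 4: Minimum slack = min(66, 59, -32) = -32, attained by (2,3); coalition (2,3) can block (slack < 0), so the allocation is not in the core

-32


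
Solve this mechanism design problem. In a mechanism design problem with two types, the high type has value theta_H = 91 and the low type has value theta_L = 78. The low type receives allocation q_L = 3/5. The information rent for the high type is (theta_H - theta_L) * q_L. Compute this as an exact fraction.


Step 1: theta_H - theta_L = 91 - 78 = 13
Step 2: Information rent = (theta_H - theta_L) * q_L
Step 3: = 13 * 3/5
Step 4: = 39/5

39/5


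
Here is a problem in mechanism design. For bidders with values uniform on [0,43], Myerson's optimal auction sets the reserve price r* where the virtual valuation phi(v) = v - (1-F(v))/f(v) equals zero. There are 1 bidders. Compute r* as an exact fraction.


Step 1: For U[0,43], F(v) = v/43 and f(v) = 1/43
Step 2: phi(v) = v - (1 - v/43)/(1/43) = v - (43 - v) = 2v - 43
Step 3: Set phi(r*) = 0: 2r* - 43 = 0
Step 4: r* = 43/2 (the number of bidders n = 1 does not enter)

43/2


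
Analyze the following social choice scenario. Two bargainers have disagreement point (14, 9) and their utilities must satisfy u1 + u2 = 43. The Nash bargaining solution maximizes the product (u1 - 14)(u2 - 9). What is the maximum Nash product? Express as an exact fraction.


Step 1: The Nash solution splits surplus symmetrically above the disagreement point
Step 2: u1 = (total + d1 - d2)/2 = (43 + 14 - 9)/2 = 24
Step 3: u2 = (total - d1 + d2)/2 = (43 - 14 + 9)/2 = 19
Step 4: Nash product = (24 - 14) * (19 - 9)
Step 5: = 10 * 10 = 100

100


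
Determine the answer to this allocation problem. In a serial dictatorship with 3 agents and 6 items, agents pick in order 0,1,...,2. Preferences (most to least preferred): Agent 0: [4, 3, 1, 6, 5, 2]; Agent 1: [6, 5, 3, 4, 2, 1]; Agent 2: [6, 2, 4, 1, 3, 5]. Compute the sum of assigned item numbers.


Step 1: Agent 0 picks item 4
Step 2: Agent 1 picks item 6
Step 3: Agent 2 picks item 2
Step 4: Sum = 4 + 6 + 2 = 12

12


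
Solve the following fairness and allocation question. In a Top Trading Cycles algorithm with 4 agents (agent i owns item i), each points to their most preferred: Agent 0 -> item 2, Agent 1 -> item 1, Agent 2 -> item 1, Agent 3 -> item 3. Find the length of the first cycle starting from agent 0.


Step 1: Trace the pointer graph from agent 0: 0 -> 2 -> 1 -> 1
Step 2: A cycle is detected when we revisit agent 1
Step 3: The cycle is: 1 -> 1
Step 4: Cycle length = 1

1


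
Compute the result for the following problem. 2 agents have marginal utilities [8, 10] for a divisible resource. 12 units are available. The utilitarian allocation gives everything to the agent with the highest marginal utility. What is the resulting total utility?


Step 1: The marginal utilities are [8, 10]
Step 2: The highest marginal utility is 10
Step 3: All 12 units go to that agent
Step 4: Total utility = 10 * 12 = 120

120


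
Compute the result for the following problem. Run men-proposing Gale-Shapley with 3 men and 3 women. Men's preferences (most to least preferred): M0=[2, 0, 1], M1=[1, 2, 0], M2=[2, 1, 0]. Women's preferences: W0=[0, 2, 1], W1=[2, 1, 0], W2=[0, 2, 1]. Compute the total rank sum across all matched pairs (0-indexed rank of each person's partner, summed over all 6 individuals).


Step 1: Run Gale-Shapley (men propose, women hold best offer):
  M0 proposes to W2; she accepts
  M1 proposes to W1; she accepts
  M2 proposes to W2; rejected
  M2 proposes to W1; she switches from M1
  M1 proposes to W2; rejected
  M1 proposes to W0; she accepts
Step 2: Final matching: W0-M1, W1-M2, W2-M0
Step 3: 0-indexed ranks (man's rank of his match, then woman's): 2 + 2 + 1 + 0 + 0 + 0
Step 4: Total rank sum = 5

5


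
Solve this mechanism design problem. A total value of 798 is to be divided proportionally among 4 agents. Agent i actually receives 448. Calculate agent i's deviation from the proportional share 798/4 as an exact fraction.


Step 1: Proportional share = 798/4 = 399/2
Step 2: Agent's actual allocation = 448
Step 3: Excess = 448 - 399/2 = 497/2

497/2


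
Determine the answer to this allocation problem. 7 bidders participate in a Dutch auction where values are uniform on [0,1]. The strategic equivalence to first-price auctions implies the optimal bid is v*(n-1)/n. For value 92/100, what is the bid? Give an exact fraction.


Step 1: Dutch auctions are strategically equivalent to first-price auctions
Step 2: The equilibrium bid is b(v) = v*(n-1)/n
Step 3: b = 23/25 * 6/7
Step 4: b = 138/175

138/175


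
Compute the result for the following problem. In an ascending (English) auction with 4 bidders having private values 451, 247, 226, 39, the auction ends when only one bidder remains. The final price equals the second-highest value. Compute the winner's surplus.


Step 1: Identify the highest value: 451
Step 2: Identify the second-highest value: 247
Step 3: The final price = second-highest value = 247
Step 4: Surplus = 451 - 247 = 204

204


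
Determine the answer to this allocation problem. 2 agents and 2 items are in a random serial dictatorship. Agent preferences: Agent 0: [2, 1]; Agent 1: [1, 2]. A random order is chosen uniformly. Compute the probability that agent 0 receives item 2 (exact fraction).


Step 1: Agent 0 wants item 2
Step 2: There are 2 possible orderings of agents
Step 3: In 2 orderings, agent 0 gets item 2
Step 4: Probability = 2/2 = 1

1


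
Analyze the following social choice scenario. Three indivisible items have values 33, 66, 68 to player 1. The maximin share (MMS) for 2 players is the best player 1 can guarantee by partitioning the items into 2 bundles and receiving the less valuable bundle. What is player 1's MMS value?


Step 1: Item values = 33, 66, 68
Step 2: Enumerate all 2-bundle partitions and take the smaller bundle:
  Partition 1: {33} vs {66,68} -> bundles 33, 134; min = 33
  Partition 2: {66} vs {33,68} -> bundles 66, 101; min = 66
  Partition 3: {68} vs {33,66} -> bundles 68, 99; min = 68
Step 3: MMS = max(33, 66, 68) = 68

68


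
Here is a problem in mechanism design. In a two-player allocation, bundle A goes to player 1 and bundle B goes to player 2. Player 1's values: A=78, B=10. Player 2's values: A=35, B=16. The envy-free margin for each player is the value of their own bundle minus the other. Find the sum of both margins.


Step 1: Player 1's margin = v1(A) - v1(B) = 78 - 10 = 68
Step 2: Player 2's margin = v2(B) - v2(A) = 16 - 35 = -19
Step 3: Total margin = 68 + -19 = 49

49


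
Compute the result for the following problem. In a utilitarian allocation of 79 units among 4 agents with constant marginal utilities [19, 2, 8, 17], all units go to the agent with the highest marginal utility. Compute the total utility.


Step 1: The marginal utilities are [19, 2, 8, 17]
Step 2: The highest marginal utility is 19
Step 3: All 79 units go to that agent
Step 4: Total utility = 19 * 79 = 1501

1501


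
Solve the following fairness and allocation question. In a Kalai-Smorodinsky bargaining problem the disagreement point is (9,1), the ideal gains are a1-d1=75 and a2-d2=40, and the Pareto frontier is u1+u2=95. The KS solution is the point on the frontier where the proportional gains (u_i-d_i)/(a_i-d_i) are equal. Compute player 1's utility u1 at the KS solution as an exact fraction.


Step 1: At the KS point, (u1-d1)/r1 = (u2-d2)/r2 = t and u1+u2 = 95
Step 2: u1 = d1 + r1*t and u2 = d2 + r2*t, so (d1 + r1*t) + (d2 + r2*t) = 95
Step 3: t = (95 - 9 - 1)/(75 + 40) = 85/115 = 17/23
Step 4: u1 = d1 + r1*t = 9 + 75 * 17/23 = 1482/23
Step 5: (Check: u2 = d2 + r2*t = 703/23; u1+u2 = 1482/23 + 703/23 = 95, on the frontier.)

1482/23


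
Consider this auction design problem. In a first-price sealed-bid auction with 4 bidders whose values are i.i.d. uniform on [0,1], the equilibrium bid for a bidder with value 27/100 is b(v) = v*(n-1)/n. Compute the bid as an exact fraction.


Step 1: The symmetric BNE bidding function is b(v) = v * (n-1) / n
Step 2: Substitute v = 27/100 and n = 4
Step 3: b = 27/100 * 3/4
Step 4: b = 81/400

81/400


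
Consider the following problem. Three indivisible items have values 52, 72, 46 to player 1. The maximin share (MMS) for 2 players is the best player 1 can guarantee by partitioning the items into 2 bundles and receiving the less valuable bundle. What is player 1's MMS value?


Step 1: Item values = 52, 72, 46
Step 2: Enumerate all 2-bundle partitions and take the smaller bundle:
  Partition 1: {52} vs {72,46} -> bundles 52, 118; min = 52
  Partition 2: {72} vs {52,46} -> bundles 72, 98; min = 72
  Partition 3: {46} vs {52,72} -> bundles 46, 124; min = 46
Step 3: MMS = max(52, 72, 46) = 72

72


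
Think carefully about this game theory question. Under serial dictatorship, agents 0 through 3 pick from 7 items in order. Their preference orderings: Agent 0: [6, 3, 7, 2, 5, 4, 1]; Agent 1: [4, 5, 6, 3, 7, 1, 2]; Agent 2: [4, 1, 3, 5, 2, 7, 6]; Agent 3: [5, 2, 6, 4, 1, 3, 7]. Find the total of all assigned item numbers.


Step 1: Agent 0 picks item 6
Step 2: Agent 1 picks item 4
Step 3: Agent 2 picks item 1
Step 4: Agent 3 picks item 5
Step 5: Sum = 6 + 4 + 1 + 5 = 16

16


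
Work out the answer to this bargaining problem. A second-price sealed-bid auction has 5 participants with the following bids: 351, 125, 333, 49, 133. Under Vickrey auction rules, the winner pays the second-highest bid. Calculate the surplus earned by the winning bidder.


Step 1: Sort bids in descending order: 351, 333, 133, 125, 49
Step 2: The winning bid is the highest: 351
Step 3: The payment equals the second-highest bid: 333
Step 4: Surplus = winner's bid - payment = 351 - 333 = 18

18


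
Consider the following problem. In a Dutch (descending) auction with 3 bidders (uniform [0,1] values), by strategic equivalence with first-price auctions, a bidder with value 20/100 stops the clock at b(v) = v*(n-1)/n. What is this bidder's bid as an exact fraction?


Step 1: Dutch auctions are strategically equivalent to first-price auctions
Step 2: The equilibrium bid is b(v) = v*(n-1)/n
Step 3: b = 1/5 * 2/3
Step 4: b = 2/15

2/15


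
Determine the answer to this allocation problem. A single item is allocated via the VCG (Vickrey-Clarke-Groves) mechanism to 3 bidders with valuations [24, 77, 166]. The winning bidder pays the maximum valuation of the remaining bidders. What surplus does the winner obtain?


Step 1: The winner is the agent with the highest value: agent 2 with value 166
Step 2: Values of other agents: [24, 77]
Step 3: VCG payment = max of others' values = 77
Step 4: Surplus = 166 - 77 = 89

89


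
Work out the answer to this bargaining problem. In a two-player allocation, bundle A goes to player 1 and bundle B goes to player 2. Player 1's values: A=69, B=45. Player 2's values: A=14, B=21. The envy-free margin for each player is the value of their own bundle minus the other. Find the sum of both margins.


Step 1: Player 1's margin = v1(A) - v1(B) = 69 - 45 = 24
Step 2: Player 2's margin = v2(B) - v2(A) = 21 - 14 = 7
Step 3: Total margin = 24 + 7 = 31

31


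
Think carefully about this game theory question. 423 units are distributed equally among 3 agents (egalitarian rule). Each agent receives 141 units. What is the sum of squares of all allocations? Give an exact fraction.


Step 1: Each agent's share = 423/3 = 141
Step 2: Square of each share = (141)^2 = 19881
Step 3: Sum of squares = 3 * 19881 = 59643

59643


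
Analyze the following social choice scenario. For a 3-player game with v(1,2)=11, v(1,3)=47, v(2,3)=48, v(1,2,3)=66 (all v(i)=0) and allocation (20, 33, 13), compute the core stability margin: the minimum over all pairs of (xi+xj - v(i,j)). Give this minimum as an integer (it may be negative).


Step 1: Slack for coalition (1,2): x1+x2 - v12 = 53 - 11 = 42
Step 2: Slack for coalition (1,3): x1+x3 - v13 = 33 - 47 = -14
Step 3: Slack for coalition (2,3): x2+x3 - v23 = 46 - 48 = -2
Step 4: Minimum slack = min(42, -14, -2) = -14, attained by (1,3); coalition (1,3) can block (slack < 0), so the allocation is not in the core

-14
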